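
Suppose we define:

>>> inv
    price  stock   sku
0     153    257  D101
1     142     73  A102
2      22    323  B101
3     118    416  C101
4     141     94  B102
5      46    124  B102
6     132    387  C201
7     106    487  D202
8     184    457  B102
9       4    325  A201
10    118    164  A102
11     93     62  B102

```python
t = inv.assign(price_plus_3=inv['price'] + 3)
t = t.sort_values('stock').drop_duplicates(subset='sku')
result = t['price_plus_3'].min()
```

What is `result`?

7

add column price_plus_3 = inv['price'] + 3:
    price  stock   sku  price_plus_3
0     153    257  D101           156
1     142     73  A102           145
2      22    323  B101            25
3     118    416  C101           121
4     141     94  B102           144
5      46    124  B102            49
6     132    387  C201           135
7     106    487  D202           109
8     184    457  B102           187
9       4    325  A201             7
10    118    164  A102           121
11     93     62  B102            96
sort by stock:
    price  stock   sku  price_plus_3
11     93     62  B102            96
1     142     73  A102           145
4     141     94  B102           144
5      46    124  B102            49
10    118    164  A102           121
0     153    257  D101           156
2      22    323  B101            25
9       4    325  A201             7
6     132    387  C201           135
3     118    416  C101           121
8     184    457  B102           187
7     106    487  D202           109
drop duplicate sku (keep=first):
    price  stock   sku  price_plus_3
11     93     62  B102            96
1     142     73  A102           145
0     153    257  D101           156
2      22    323  B101            25
9       4    325  A201             7
6     132    387  C201           135
3     118    416  C101           121
7     106    487  D202           109
Reading off the min of column 'price_plus_3', we get 7.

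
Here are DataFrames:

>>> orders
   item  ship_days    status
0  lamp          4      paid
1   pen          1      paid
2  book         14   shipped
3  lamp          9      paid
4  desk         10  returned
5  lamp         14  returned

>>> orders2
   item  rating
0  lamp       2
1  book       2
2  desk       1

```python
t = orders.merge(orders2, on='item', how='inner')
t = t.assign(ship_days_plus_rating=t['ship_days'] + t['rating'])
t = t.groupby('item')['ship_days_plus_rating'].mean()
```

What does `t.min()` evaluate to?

merge on 'item' (how='inner') → 5 rows:
   item  ship_days    status  rating
0  lamp          4      paid       2
1  book         14   shipped       2
2  lamp          9      paid       2
3  desk         10  returned       1
4  lamp         14  returned       2
add column ship_days_plus_rating = t['ship_days'] + t['rating']:
   item  ship_days    status  rating  ship_days_plus_rating
0  lamp          4      paid       2                      6
1  book         14   shipped       2                     16
2  lamp          9      paid       2                     11
3  desk         10  returned       1                     11
4  lamp         14  returned       2                     16
group by item, mean of ship_days_plus_rating:
item
book    16.0
desk    11.0
lamp    11.0
Name: ship_days_plus_rating, dtype: float64
The min of the resulting series is 11.0.

11.0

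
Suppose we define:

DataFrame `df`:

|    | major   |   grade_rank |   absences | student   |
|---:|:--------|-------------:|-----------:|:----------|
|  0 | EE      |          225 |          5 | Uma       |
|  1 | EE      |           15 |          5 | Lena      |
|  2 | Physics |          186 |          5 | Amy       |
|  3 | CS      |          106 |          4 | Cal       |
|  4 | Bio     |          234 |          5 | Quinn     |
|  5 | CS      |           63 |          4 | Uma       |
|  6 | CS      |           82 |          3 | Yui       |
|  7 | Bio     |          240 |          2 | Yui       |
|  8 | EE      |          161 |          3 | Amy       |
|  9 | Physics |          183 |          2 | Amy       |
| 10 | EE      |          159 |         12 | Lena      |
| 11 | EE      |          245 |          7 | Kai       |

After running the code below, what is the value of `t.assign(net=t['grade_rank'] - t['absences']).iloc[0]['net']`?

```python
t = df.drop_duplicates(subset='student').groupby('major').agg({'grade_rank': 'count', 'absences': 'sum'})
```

-4

drop duplicate student (keep=first):
      major  grade_rank  absences student
0        EE         225         5     Uma
1        EE          15         5    Lena
2   Physics         186         5     Amy
3        CS         106         4     Cal
4       Bio         234         5   Quinn
6        CS          82         3     Yui
11       EE         245         7     Kai
group by major: count(grade_rank), sum(absences):
         grade_rank  absences
major                        
Bio               1         5
CS                2         7
EE                3        17
Physics           1         5
add column net = t['grade_rank'] - t['absences']:
         grade_rank  absences  net
major                             
Bio               1         5   -4
CS                2         7   -5
EE                3        17  -14
Physics           1         5   -4
Taking the value at position 0, column 'net' gives -4.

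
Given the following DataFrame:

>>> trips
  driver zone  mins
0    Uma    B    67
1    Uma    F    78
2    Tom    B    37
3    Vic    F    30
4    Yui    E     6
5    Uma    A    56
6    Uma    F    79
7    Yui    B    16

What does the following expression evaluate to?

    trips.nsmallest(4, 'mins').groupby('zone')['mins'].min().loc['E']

6

take 4 rows with smallest mins:
  driver zone  mins
4    Yui    E     6
7    Yui    B    16
3    Vic    F    30
2    Tom    B    37
group by zone, min of mins:
zone
B    16
E     6
F    30
Name: mins, dtype: int64
value at index 'E' → 6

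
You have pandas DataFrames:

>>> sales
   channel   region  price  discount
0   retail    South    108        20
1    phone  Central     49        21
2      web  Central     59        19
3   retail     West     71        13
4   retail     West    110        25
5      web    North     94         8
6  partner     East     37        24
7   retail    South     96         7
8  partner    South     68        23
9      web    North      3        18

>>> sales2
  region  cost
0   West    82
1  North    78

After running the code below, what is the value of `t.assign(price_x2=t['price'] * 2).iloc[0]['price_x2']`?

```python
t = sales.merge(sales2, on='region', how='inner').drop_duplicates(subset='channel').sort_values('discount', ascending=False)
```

merge on 'region' (how='inner') → 4 rows:
  channel region  price  discount  cost
0  retail   West     71        13    82
1  retail   West    110        25    82
2     web  North     94         8    78
3     web  North      3        18    78
drop duplicate channel (keep=first):
  channel region  price  discount  cost
0  retail   West     71        13    82
2     web  North     94         8    78
sort by discount descending:
  channel region  price  discount  cost
0  retail   West     71        13    82
2     web  North     94         8    78
add column price_x2 = t['price'] * 2:
  channel region  price  discount  cost  price_x2
0  retail   West     71        13    82       142
2     web  North     94         8    78       188
Taking the value at position 0, column 'price_x2' gives 142.

142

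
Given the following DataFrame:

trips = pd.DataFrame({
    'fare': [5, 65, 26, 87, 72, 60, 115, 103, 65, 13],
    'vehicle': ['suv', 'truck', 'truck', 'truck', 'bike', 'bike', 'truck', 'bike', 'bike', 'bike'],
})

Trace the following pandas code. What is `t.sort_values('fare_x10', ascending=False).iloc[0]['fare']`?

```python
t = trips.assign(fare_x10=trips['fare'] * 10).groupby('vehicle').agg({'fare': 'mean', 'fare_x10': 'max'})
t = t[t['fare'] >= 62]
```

73.25

add column fare_x10 = trips['fare'] * 10:
   fare vehicle  fare_x10
0     5     suv        50
1    65   truck       650
2    26   truck       260
3    87   truck       870
4    72    bike       720
5    60    bike       600
6   115   truck      1150
7   103    bike      1030
8    65    bike       650
9    13    bike       130
group by vehicle: mean(fare), max(fare_x10):
          fare  fare_x10
vehicle                 
bike     62.60      1030
suv       5.00        50
truck    73.25      1150
filter rows where fare >= 62:
          fare  fare_x10
vehicle                 
bike     62.60      1030
truck    73.25      1150
sort by fare_x10 descending:
          fare  fare_x10
vehicle                 
truck    73.25      1150
bike     62.60      1030
Reading off the value at position 0, column 'fare', we get 73.25.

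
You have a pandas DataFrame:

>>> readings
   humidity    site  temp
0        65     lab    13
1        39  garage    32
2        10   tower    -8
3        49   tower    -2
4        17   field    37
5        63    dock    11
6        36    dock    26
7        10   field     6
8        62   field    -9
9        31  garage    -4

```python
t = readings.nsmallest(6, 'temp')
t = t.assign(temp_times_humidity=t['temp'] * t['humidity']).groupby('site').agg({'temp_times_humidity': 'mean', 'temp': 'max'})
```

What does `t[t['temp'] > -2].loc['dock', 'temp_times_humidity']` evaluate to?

take 6 rows with smallest temp:
   humidity    site  temp
8        62   field    -9
2        10   tower    -8
9        31  garage    -4
3        49   tower    -2
7        10   field     6
5        63    dock    11
add column temp_times_humidity = t['temp'] * t['humidity']:
   humidity    site  temp  temp_times_humidity
8        62   field    -9                 -558
2        10   tower    -8                  -80
9        31  garage    -4                 -124
3        49   tower    -2                  -98
7        10   field     6                   60
5        63    dock    11                  693
group by site: mean(temp_times_humidity), max(temp):
        temp_times_humidity  temp
site                             
dock                  693.0    11
field                -249.0     6
garage               -124.0    -4
tower                 -89.0    -2
filter rows where temp > -2:
       temp_times_humidity  temp
site                            
dock                 693.0    11
field               -249.0     6
Taking the value at row 'dock', column 'temp_times_humidity' gives 693.0.

693.0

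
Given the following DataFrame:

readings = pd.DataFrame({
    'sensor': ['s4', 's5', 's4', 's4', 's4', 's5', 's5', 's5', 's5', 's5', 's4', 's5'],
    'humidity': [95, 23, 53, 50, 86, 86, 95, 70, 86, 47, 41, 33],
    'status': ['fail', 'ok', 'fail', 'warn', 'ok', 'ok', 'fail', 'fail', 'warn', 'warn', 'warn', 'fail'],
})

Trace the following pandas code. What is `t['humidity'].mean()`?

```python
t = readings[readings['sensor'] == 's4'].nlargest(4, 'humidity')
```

filter rows where sensor == 's4':
   sensor  humidity status
0      s4        95   fail
2      s4        53   fail
3      s4        50   warn
4      s4        86     ok
10     s4        41   warn
take 4 rows with largest humidity:
  sensor  humidity status
0     s4        95   fail
4     s4        86     ok
2     s4        53   fail
3     s4        50   warn
Reading off the mean of column 'humidity', we get 71.0.

71.0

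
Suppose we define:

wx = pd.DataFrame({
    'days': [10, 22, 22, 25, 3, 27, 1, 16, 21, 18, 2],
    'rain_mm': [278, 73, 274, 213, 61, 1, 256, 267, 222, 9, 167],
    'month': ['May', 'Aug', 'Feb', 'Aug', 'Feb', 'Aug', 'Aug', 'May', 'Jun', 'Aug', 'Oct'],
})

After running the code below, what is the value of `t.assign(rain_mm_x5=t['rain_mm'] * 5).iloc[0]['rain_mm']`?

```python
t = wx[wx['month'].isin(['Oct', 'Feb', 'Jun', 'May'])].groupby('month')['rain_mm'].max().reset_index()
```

274

filter rows where month in ['Oct', 'Feb', 'Jun', 'May']:
    days  rain_mm month
0     10      278   May
2     22      274   Feb
4      3       61   Feb
7     16      267   May
8     21      222   Jun
10     2      167   Oct
group by month, max of rain_mm:
month
Feb    274
Jun    222
May    278
Oct    167
Name: rain_mm, dtype: int64
reset_index():
  month  rain_mm
0   Feb      274
1   Jun      222
2   May      278
3   Oct      167
add column rain_mm_x5 = t['rain_mm'] * 5:
  month  rain_mm  rain_mm_x5
0   Feb      274        1370
1   Jun      222        1110
2   May      278        1390
3   Oct      167         835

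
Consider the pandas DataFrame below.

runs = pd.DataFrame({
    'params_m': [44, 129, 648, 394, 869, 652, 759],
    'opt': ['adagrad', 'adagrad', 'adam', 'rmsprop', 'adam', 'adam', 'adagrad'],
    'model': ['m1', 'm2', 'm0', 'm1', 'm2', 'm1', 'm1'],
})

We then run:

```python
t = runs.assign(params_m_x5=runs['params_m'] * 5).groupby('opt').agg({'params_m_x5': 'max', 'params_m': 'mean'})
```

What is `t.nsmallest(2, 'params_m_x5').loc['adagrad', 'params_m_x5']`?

3795

add column params_m_x5 = runs['params_m'] * 5:
   params_m      opt model  params_m_x5
0        44  adagrad    m1          220
1       129  adagrad    m2          645
2       648     adam    m0         3240
3       394  rmsprop    m1         1970
4       869     adam    m2         4345
5       652     adam    m1         3260
6       759  adagrad    m1         3795
group by opt: max(params_m_x5), mean(params_m):
         params_m_x5    params_m
opt                             
adagrad         3795  310.666667
adam            4345  723.000000
rmsprop         1970  394.000000
take 2 rows with smallest params_m_x5:
         params_m_x5    params_m
opt                             
rmsprop         1970  394.000000
adagrad         3795  310.666667
Reading off the value at row 'adagrad', column 'params_m_x5', we get 3795.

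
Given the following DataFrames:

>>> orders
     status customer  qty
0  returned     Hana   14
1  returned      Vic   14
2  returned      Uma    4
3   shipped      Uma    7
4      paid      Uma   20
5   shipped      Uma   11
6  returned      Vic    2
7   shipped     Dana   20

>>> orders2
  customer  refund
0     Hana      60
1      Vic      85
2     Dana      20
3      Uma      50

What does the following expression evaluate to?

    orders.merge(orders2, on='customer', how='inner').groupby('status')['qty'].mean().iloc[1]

8.5

merge on 'customer' (how='inner') → 8 rows:
     status customer  qty  refund
0  returned     Hana   14      60
1  returned      Vic   14      85
2  returned      Uma    4      50
3   shipped      Uma    7      50
4      paid      Uma   20      50
5   shipped      Uma   11      50
6  returned      Vic    2      85
7   shipped     Dana   20      20
group by status, mean of qty:
status
paid        20.000000
returned     8.500000
shipped     12.666667
Name: qty, dtype: float64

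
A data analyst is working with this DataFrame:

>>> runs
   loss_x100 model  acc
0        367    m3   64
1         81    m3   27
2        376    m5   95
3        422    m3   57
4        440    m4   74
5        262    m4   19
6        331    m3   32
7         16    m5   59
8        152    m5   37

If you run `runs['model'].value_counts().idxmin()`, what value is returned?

value_counts of model:
model
m3    4
m5    3
m4    2
Name: count, dtype: int64
Then the label with the smallest value: m4

m4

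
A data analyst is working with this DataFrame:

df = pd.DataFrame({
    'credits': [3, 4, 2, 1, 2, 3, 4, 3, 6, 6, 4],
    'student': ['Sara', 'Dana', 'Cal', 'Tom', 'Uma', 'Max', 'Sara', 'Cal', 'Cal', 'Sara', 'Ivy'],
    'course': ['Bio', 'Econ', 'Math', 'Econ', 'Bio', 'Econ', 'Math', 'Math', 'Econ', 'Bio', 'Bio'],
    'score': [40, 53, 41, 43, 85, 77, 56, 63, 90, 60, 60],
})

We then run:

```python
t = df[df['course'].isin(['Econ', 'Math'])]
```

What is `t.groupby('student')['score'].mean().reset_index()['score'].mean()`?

58.7333333333

filter rows where course in ['Econ', 'Math']:
   credits student course  score
1        4    Dana   Econ     53
2        2     Cal   Math     41
3        1     Tom   Econ     43
5        3     Max   Econ     77
6        4    Sara   Math     56
7        3     Cal   Math     63
8        6     Cal   Econ     90
group by student, mean of score:
student
Cal     64.666667
Dana    53.000000
Max     77.000000
Sara    56.000000
Tom     43.000000
Name: score, dtype: float64
reset_index():
  student      score
0     Cal  64.666667
1    Dana  53.000000
2     Max  77.000000
3    Sara  56.000000
4     Tom  43.000000
So mean() = 58.7333333333.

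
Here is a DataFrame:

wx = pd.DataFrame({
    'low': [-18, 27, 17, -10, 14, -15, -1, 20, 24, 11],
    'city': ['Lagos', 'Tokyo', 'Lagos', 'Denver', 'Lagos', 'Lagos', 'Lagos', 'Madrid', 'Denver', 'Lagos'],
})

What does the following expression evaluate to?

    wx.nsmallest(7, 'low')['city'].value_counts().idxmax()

Lagos

take 7 rows with smallest low:
   low    city
0  -18   Lagos
5  -15   Lagos
3  -10  Denver
6   -1   Lagos
9   11   Lagos
4   14   Lagos
2   17   Lagos
value_counts of city:
city
Lagos     6
Denver    1
Name: count, dtype: int64
label with the largest value → Lagos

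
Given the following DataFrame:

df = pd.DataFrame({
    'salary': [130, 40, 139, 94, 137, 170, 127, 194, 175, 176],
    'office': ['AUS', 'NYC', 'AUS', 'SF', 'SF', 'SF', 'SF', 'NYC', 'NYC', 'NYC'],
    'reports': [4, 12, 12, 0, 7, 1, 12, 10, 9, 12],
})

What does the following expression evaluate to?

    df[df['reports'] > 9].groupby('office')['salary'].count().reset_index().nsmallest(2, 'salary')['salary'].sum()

2

filter rows where reports > 9:
   salary office  reports
1      40    NYC       12
2     139    AUS       12
6     127     SF       12
7     194    NYC       10
9     176    NYC       12
group by office, count of salary:
office
AUS    1
NYC    3
SF     1
Name: salary, dtype: int64
reset_index():
  office  salary
0    AUS       1
1    NYC       3
2     SF       1
take 2 rows with smallest salary:
  office  salary
0    AUS       1
2     SF       1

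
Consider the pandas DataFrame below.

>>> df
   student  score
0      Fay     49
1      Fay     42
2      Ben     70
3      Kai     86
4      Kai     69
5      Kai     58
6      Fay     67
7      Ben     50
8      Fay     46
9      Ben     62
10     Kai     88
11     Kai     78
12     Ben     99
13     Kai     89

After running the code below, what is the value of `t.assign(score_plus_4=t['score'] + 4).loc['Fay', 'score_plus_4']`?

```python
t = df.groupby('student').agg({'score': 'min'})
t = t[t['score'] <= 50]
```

46

group by student, min of score:
         score
student       
Ben         50
Fay         42
Kai         58
filter rows where score <= 50:
         score
student       
Ben         50
Fay         42
add column score_plus_4 = t['score'] + 4:
         score  score_plus_4
student                     
Ben         50            54
Fay         42            46
So loc['Fay', 'score_plus_4'] = 46.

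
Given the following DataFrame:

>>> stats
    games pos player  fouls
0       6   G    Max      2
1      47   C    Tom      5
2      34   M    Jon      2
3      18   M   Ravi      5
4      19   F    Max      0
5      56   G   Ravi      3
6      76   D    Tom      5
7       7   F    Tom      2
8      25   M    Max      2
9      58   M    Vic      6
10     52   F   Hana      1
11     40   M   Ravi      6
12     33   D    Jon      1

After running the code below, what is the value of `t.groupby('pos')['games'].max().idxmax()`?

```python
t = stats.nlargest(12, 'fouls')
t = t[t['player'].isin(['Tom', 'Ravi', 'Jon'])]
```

D

take 12 rows with largest fouls:
    games pos player  fouls
9      58   M    Vic      6
11     40   M   Ravi      6
1      47   C    Tom      5
3      18   M   Ravi      5
6      76   D    Tom      5
5      56   G   Ravi      3
0       6   G    Max      2
2      34   M    Jon      2
7       7   F    Tom      2
8      25   M    Max      2
10     52   F   Hana      1
12     33   D    Jon      1
filter rows where player in ['Tom', 'Ravi', 'Jon']:
    games pos player  fouls
11     40   M   Ravi      6
1      47   C    Tom      5
3      18   M   Ravi      5
6      76   D    Tom      5
5      56   G   Ravi      3
2      34   M    Jon      2
7       7   F    Tom      2
12     33   D    Jon      1
group by pos, max of games:
pos
C    47
D    76
F     7
G    56
M    40
Name: games, dtype: int64
Taking the label with the largest value gives D.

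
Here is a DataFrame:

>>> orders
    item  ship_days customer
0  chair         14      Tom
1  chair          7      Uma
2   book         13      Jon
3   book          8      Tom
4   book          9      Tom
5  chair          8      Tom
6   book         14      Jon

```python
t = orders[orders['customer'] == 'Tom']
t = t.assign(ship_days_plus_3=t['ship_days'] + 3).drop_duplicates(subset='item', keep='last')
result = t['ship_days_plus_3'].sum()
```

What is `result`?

filter rows where customer == 'Tom':
    item  ship_days customer
0  chair         14      Tom
3   book          8      Tom
4   book          9      Tom
5  chair          8      Tom
add column ship_days_plus_3 = t['ship_days'] + 3:
    item  ship_days customer  ship_days_plus_3
0  chair         14      Tom                17
3   book          8      Tom                11
4   book          9      Tom                12
5  chair          8      Tom                11
drop duplicate item (keep=last):
    item  ship_days customer  ship_days_plus_3
4   book          9      Tom                12
5  chair          8      Tom                11
Hence 23.

23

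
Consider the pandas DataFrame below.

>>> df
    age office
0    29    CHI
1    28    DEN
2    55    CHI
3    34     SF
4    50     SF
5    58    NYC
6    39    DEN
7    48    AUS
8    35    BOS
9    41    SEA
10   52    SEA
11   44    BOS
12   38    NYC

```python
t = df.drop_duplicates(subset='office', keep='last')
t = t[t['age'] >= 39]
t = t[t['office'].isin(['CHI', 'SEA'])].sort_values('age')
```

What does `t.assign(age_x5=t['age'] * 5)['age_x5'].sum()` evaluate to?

535

drop duplicate office (keep=last):
    age office
2    55    CHI
4    50     SF
6    39    DEN
7    48    AUS
10   52    SEA
11   44    BOS
12   38    NYC
filter rows where age >= 39:
    age office
2    55    CHI
4    50     SF
6    39    DEN
7    48    AUS
10   52    SEA
11   44    BOS
filter rows where office in ['CHI', 'SEA']:
    age office
2    55    CHI
10   52    SEA
sort by age:
    age office
10   52    SEA
2    55    CHI
add column age_x5 = t['age'] * 5:
    age office  age_x5
10   52    SEA     260
2    55    CHI     275
Taking the sum of column 'age_x5' gives 535.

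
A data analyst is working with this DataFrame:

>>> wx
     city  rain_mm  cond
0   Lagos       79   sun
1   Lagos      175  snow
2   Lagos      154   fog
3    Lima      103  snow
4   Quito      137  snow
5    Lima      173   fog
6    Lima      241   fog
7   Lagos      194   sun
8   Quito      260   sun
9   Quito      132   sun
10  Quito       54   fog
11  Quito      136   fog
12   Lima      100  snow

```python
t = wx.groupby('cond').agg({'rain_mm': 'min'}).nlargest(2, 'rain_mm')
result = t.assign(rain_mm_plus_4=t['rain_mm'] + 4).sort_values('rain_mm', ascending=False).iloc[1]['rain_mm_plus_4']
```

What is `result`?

group by cond, min of rain_mm:
      rain_mm
cond         
fog        54
snow      100
sun        79
take 2 rows with largest rain_mm:
      rain_mm
cond         
snow      100
sun        79
add column rain_mm_plus_4 = t['rain_mm'] + 4:
      rain_mm  rain_mm_plus_4
cond                         
snow      100             104
sun        79              83
sort by rain_mm descending:
      rain_mm  rain_mm_plus_4
cond                         
snow      100             104
sun        79              83
Reading off the value at position 1, column 'rain_mm_plus_4', we get 83.

83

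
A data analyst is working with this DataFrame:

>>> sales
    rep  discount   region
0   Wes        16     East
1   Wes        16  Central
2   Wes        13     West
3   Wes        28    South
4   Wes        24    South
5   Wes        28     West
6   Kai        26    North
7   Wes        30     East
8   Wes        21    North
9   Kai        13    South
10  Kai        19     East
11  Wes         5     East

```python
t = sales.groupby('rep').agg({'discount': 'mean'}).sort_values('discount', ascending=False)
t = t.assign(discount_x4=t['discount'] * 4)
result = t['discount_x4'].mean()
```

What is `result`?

group by rep, mean of discount:
      discount
rep           
Kai  19.333333
Wes  20.111111
sort by discount descending:
      discount
rep           
Wes  20.111111
Kai  19.333333
add column discount_x4 = t['discount'] * 4:
      discount  discount_x4
rep                        
Wes  20.111111    80.444444
Kai  19.333333    77.333333
Hence 78.8888888889.

78.8888888889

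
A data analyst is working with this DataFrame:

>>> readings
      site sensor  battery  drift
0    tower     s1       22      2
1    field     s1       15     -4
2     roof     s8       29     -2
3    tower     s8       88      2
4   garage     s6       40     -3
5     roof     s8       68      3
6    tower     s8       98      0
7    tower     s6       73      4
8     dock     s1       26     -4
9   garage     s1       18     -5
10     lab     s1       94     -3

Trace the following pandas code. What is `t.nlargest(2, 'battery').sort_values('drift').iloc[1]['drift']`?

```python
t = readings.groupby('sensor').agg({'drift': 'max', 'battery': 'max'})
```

3

group by sensor: max(drift), max(battery):
        drift  battery
sensor                
s1          2       94
s6          4       73
s8          3       98
take 2 rows with largest battery:
        drift  battery
sensor                
s8          3       98
s1          2       94
sort by drift:
        drift  battery
sensor                
s1          2       94
s8          3       98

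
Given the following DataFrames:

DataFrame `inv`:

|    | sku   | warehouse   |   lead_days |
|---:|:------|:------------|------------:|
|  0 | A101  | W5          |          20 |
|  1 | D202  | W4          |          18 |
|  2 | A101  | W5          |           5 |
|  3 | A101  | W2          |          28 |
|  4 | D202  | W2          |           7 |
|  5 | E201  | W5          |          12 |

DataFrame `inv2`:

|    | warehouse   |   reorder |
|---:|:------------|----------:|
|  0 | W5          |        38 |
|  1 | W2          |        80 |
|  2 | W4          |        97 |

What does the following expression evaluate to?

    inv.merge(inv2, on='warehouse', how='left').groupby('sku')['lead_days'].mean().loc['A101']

17.6666666667

merge on 'warehouse' (how='left') → 6 rows:
    sku warehouse  lead_days  reorder
0  A101        W5         20       38
1  D202        W4         18       97
2  A101        W5          5       38
3  A101        W2         28       80
4  D202        W2          7       80
5  E201        W5         12       38
group by sku, mean of lead_days:
sku
A101    17.666667
D202    12.500000
E201    12.000000
Name: lead_days, dtype: float64
The value at index 'A101' is 17.6666666667.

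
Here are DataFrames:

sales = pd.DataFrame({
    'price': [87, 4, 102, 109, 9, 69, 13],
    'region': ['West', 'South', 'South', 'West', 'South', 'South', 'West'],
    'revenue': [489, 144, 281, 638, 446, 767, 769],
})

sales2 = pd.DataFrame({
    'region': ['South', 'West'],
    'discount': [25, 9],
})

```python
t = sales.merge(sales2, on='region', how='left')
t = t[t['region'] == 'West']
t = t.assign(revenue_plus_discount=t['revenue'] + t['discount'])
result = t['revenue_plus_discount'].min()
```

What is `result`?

merge on 'region' (how='left') → 7 rows:
   price region  revenue  discount
0     87   West      489         9
1      4  South      144        25
2    102  South      281        25
3    109   West      638         9
4      9  South      446        25
5     69  South      767        25
6     13   West      769         9
filter rows where region == 'West':
   price region  revenue  discount
0     87   West      489         9
3    109   West      638         9
6     13   West      769         9
add column revenue_plus_discount = t['revenue'] + t['discount']:
   price region  revenue  discount  revenue_plus_discount
0     87   West      489         9                    498
3    109   West      638         9                    647
6     13   West      769         9                    778
So min() = 498.

498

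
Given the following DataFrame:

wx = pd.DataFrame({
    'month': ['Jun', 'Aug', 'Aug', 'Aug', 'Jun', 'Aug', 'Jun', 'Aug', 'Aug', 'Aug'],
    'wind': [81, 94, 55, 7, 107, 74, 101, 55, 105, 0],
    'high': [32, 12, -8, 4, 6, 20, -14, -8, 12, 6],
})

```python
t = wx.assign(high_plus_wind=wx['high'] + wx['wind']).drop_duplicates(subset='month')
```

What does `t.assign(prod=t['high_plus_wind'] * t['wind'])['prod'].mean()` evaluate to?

9558.5

add column high_plus_wind = wx['high'] + wx['wind']:
  month  wind  high  high_plus_wind
0   Jun    81    32             113
1   Aug    94    12             106
2   Aug    55    -8              47
3   Aug     7     4              11
4   Jun   107     6             113
5   Aug    74    20              94
6   Jun   101   -14              87
7   Aug    55    -8              47
8   Aug   105    12             117
9   Aug     0     6               6
drop duplicate month (keep=first):
  month  wind  high  high_plus_wind
0   Jun    81    32             113
1   Aug    94    12             106
add column prod = t['high_plus_wind'] * t['wind']:
  month  wind  high  high_plus_wind  prod
0   Jun    81    32             113  9153
1   Aug    94    12             106  9964
Hence 9558.5.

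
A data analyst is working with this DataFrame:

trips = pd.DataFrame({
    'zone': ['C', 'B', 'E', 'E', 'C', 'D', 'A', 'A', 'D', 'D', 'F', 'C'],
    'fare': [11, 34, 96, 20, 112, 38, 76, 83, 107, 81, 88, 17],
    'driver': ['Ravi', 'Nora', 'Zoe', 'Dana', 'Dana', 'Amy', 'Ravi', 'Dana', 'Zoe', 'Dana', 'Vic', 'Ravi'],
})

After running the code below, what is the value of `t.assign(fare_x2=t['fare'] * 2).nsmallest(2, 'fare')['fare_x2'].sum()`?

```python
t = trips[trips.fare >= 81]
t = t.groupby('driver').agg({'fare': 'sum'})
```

filter rows where fare >= 81:
   zone  fare driver
2     E    96    Zoe
4     C   112   Dana
7     A    83   Dana
8     D   107    Zoe
9     D    81   Dana
10    F    88    Vic
group by driver, sum of fare:
        fare
driver      
Dana     276
Vic       88
Zoe      203
add column fare_x2 = t['fare'] * 2:
        fare  fare_x2
driver               
Dana     276      552
Vic       88      176
Zoe      203      406
take 2 rows with smallest fare:
        fare  fare_x2
driver               
Vic       88      176
Zoe      203      406
Reading off the sum of column 'fare_x2', we get 582.

582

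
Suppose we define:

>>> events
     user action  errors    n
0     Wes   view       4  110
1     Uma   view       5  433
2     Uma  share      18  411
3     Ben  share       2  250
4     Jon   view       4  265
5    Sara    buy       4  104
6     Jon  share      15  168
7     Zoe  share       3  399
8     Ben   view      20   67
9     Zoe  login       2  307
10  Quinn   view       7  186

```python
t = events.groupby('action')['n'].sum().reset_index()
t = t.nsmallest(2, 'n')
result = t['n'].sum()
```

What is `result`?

411

group by action, sum of n:
action
buy       104
login     307
share    1228
view     1061
Name: n, dtype: int64
reset_index():
  action     n
0    buy   104
1  login   307
2  share  1228
3   view  1061
take 2 rows with smallest n:
  action    n
0    buy  104
1  login  307
sum of column 'n' → 411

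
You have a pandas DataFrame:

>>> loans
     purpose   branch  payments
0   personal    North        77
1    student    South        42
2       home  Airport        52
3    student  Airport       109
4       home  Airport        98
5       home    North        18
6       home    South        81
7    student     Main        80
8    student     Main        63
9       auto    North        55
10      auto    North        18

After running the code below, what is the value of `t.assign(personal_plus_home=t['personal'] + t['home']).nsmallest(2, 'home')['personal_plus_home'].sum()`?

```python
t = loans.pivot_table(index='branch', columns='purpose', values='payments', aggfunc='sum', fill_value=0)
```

pivot: rows=branch, cols=purpose, sum(payments):
purpose  auto  home  personal  student
branch                                
Airport     0   150         0      109
Main        0     0         0      143
North      73    18        77        0
South       0    81         0       42
add column personal_plus_home = t['personal'] + t['home']:
purpose  auto  home  personal  student  personal_plus_home
branch                                                    
Airport     0   150         0      109                 150
Main        0     0         0      143                   0
North      73    18        77        0                  95
South       0    81         0       42                  81
take 2 rows with smallest home:
purpose  auto  home  personal  student  personal_plus_home
branch                                                    
Main        0     0         0      143                   0
North      73    18        77        0                  95
Reading off the sum of column 'personal_plus_home', we get 95.

95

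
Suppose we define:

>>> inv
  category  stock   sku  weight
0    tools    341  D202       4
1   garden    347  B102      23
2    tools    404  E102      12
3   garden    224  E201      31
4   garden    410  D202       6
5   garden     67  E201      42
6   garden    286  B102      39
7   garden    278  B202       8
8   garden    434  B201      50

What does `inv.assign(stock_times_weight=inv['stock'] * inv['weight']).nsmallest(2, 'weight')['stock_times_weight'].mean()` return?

add column stock_times_weight = inv['stock'] * inv['weight']:
  category  stock   sku  weight  stock_times_weight
0    tools    341  D202       4                1364
1   garden    347  B102      23                7981
2    tools    404  E102      12                4848
3   garden    224  E201      31                6944
4   garden    410  D202       6                2460
5   garden     67  E201      42                2814
6   garden    286  B102      39               11154
7   garden    278  B202       8                2224
8   garden    434  B201      50               21700
take 2 rows with smallest weight:
  category  stock   sku  weight  stock_times_weight
0    tools    341  D202       4                1364
4   garden    410  D202       6                2460
Taking the mean of column 'stock_times_weight' gives 1912.0.

1912.0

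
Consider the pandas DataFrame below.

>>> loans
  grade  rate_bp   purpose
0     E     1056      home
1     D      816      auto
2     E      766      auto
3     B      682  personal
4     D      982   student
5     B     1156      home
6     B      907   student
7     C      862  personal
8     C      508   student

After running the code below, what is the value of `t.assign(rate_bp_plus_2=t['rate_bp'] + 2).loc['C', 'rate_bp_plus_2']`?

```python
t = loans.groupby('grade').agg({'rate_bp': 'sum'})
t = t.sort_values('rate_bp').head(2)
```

group by grade, sum of rate_bp:
       rate_bp
grade         
B         2745
C         1370
D         1798
E         1822
sort by rate_bp:
       rate_bp
grade         
C         1370
D         1798
E         1822
B         2745
take first 2 rows:
       rate_bp
grade         
C         1370
D         1798
add column rate_bp_plus_2 = t['rate_bp'] + 2:
       rate_bp  rate_bp_plus_2
grade                         
C         1370            1372
D         1798            1800
Then the value at row 'C', column 'rate_bp_plus_2': 1372

1372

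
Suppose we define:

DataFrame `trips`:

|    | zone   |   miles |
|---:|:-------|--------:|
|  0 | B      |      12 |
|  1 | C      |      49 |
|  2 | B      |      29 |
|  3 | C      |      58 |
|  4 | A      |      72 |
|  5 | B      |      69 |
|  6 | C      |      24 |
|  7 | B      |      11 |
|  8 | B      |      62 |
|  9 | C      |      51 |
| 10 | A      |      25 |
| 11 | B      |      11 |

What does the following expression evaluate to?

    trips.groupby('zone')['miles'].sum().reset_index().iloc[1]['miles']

group by zone, sum of miles:
zone
A     97
B    194
C    182
Name: miles, dtype: int64
reset_index():
  zone  miles
0    A     97
1    B    194
2    C    182
Taking the value at position 1, column 'miles' gives 194.

194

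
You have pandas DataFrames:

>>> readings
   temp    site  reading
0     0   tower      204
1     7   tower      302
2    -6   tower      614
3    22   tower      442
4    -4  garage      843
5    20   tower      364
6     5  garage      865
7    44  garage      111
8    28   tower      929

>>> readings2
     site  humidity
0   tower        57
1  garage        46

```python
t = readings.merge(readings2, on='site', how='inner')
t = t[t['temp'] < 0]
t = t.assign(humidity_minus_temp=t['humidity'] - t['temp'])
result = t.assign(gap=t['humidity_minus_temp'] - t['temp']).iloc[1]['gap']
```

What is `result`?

54

merge on 'site' (how='inner') → 9 rows:
   temp    site  reading  humidity
0     0   tower      204        57
1     7   tower      302        57
2    -6   tower      614        57
3    22   tower      442        57
4    -4  garage      843        46
5    20   tower      364        57
6     5  garage      865        46
7    44  garage      111        46
8    28   tower      929        57
filter rows where temp < 0:
   temp    site  reading  humidity
2    -6   tower      614        57
4    -4  garage      843        46
add column humidity_minus_temp = t['humidity'] - t['temp']:
   temp    site  reading  humidity  humidity_minus_temp
2    -6   tower      614        57                   63
4    -4  garage      843        46                   50
add column gap = t['humidity_minus_temp'] - t['temp']:
   temp    site  reading  humidity  humidity_minus_temp  gap
2    -6   tower      614        57                   63   69
4    -4  garage      843        46                   50   54
Reading off the value at position 1, column 'gap', we get 54.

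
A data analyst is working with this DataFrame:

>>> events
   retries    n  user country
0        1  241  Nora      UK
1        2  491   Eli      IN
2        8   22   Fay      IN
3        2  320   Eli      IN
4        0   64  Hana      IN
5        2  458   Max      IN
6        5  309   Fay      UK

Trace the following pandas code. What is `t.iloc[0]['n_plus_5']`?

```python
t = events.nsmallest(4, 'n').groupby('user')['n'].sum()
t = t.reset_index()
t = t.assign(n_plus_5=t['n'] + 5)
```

take 4 rows with smallest n:
   retries    n  user country
2        8   22   Fay      IN
4        0   64  Hana      IN
0        1  241  Nora      UK
6        5  309   Fay      UK
group by user, sum of n:
user
Fay     331
Hana     64
Nora    241
Name: n, dtype: int64
reset_index():
   user    n
0   Fay  331
1  Hana   64
2  Nora  241
add column n_plus_5 = t['n'] + 5:
   user    n  n_plus_5
0   Fay  331       336
1  Hana   64        69
2  Nora  241       246

336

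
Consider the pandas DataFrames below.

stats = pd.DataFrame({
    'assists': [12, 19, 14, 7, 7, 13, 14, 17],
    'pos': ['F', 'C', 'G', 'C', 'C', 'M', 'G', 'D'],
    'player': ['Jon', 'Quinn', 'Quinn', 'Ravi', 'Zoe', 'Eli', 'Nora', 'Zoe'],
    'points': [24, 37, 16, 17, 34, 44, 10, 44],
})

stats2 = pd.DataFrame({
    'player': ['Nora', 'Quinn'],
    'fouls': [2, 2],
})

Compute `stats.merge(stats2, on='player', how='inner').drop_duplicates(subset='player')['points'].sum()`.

merge on 'player' (how='inner') → 3 rows:
   assists pos player  points  fouls
0       19   C  Quinn      37      2
1       14   G  Quinn      16      2
2       14   G   Nora      10      2
drop duplicate player (keep=first):
   assists pos player  points  fouls
0       19   C  Quinn      37      2
2       14   G   Nora      10      2

47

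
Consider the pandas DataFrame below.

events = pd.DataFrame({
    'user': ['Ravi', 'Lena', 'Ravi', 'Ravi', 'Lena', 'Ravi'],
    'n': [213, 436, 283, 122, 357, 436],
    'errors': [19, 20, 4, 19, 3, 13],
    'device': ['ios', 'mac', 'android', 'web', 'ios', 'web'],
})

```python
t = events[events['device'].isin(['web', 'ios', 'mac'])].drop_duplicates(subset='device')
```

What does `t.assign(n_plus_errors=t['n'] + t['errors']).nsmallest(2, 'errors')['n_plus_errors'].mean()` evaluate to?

186.5

filter rows where device in ['web', 'ios', 'mac']:
   user    n  errors device
0  Ravi  213      19    ios
1  Lena  436      20    mac
3  Ravi  122      19    web
4  Lena  357       3    ios
5  Ravi  436      13    web
drop duplicate device (keep=first):
   user    n  errors device
0  Ravi  213      19    ios
1  Lena  436      20    mac
3  Ravi  122      19    web
add column n_plus_errors = t['n'] + t['errors']:
   user    n  errors device  n_plus_errors
0  Ravi  213      19    ios            232
1  Lena  436      20    mac            456
3  Ravi  122      19    web            141
take 2 rows with smallest errors:
   user    n  errors device  n_plus_errors
0  Ravi  213      19    ios            232
3  Ravi  122      19    web            141
Finally, mean of column 'n_plus_errors' = 186.5.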